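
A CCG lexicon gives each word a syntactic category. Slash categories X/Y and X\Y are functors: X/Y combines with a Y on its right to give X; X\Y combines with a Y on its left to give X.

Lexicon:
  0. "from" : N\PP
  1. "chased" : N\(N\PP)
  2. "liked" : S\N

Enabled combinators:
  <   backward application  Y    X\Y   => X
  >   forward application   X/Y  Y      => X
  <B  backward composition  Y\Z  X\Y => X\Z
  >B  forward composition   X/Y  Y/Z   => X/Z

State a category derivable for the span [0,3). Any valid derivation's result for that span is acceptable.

S

[0,3] S   <
  [0,2] N   <
    [0,1] "from" : N\PP
    [1,2] "chased" : N\(N\PP)
  [2,3] "liked" : S\N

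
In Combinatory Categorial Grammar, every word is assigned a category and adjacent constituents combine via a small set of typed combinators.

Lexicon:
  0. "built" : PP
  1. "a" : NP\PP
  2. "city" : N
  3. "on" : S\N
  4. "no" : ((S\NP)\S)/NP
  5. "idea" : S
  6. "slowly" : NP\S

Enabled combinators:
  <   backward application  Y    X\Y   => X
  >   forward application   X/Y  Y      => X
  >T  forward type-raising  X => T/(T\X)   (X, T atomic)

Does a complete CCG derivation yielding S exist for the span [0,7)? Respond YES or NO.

[0,7] S   <
  [0,2] NP   >
    [0,1] NP/(NP\PP)   >T
      [0,1] "built" : PP
    [1,2] "a" : NP\PP
  [2,7] S\NP   <
    [2,4] S   <
      [2,3] "city" : N
      [3,4] "on" : S\N
    [4,7] (S\NP)\S   >
      [4,5] "no" : ((S\NP)\S)/NP
      [5,7] NP   <
        [5,6] "idea" : S
        [6,7] "slowly" : NP\S

YES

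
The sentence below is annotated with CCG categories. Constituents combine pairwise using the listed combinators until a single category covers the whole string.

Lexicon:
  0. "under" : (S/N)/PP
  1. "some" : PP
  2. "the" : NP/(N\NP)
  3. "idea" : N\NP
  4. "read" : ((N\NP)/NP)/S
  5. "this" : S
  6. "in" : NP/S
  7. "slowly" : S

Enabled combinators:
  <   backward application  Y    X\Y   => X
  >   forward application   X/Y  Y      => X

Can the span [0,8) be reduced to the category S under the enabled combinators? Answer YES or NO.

YES

[0,8] S   >
  [0,2] S/N   >
    [0,1] "under" : (S/N)/PP
    [1,2] "some" : PP
  [2,8] N   <
    [2,4] NP   >
      [2,3] "the" : NP/(N\NP)
      [3,4] "idea" : N\NP
    [4,8] N\NP   >
      [4,6] (N\NP)/NP   >
        [4,5] "read" : ((N\NP)/NP)/S
        [5,6] "this" : S
      [6,8] NP   >
        [6,7] "in" : NP/S
        [7,8] "slowly" : S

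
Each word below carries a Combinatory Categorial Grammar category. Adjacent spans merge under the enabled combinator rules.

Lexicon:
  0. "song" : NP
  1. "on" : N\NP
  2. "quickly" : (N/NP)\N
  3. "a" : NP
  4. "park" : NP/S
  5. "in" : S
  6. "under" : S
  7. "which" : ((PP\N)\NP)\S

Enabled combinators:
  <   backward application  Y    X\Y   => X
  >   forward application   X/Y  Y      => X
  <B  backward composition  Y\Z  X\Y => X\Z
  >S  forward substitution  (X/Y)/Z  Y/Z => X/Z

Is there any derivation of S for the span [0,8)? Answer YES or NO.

NP N\NP (N/NP)\N NP NP/S S S ((PP\N)\NP)\S
CKY chart[0,8] = {PP}; S ∉ chart

NO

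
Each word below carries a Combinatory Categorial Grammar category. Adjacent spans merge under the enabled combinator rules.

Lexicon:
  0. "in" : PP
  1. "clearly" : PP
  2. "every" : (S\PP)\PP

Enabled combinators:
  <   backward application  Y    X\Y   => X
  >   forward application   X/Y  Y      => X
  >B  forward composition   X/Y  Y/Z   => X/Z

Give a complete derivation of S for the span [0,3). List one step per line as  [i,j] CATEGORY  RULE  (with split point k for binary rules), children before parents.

[0,3] S   <
  [0,1] "in" : PP
  [1,3] S\PP   <
    [1,2] "clearly" : PP
    [2,3] "every" : (S\PP)\PP

[0,1] PP  lex  "in"
[1,2] PP  lex  "clearly"
[2,3] (S\PP)\PP  lex  "every"
[1,3] S\PP  <  k=2
[0,3] S  <  k=1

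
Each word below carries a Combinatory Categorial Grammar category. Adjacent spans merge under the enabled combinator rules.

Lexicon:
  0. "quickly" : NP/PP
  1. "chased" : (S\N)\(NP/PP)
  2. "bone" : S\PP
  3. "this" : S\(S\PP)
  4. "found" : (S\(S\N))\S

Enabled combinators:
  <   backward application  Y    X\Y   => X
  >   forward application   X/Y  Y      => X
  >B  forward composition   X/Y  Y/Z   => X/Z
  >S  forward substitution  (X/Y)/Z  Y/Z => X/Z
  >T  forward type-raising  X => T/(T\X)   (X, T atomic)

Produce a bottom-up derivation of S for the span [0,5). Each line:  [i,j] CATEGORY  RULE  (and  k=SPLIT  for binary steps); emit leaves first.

[0,5] S   <
  [0,2] S\N   <
    [0,1] "quickly" : NP/PP
    [1,2] "chased" : (S\N)\(NP/PP)
  [2,5] S\(S\N)   <
    [2,4] S   <
      [2,3] "bone" : S\PP
      [3,4] "this" : S\(S\PP)
    [4,5] "found" : (S\(S\N))\S

[0,1] NP/PP  lex  "quickly"
[1,2] (S\N)\(NP/PP)  lex  "chased"
[0,2] S\N  <  k=1
[2,3] S\PP  lex  "bone"
[3,4] S\(S\PP)  lex  "this"
[2,4] S  <  k=3
[4,5] (S\(S\N))\S  lex  "found"
[2,5] S\(S\N)  <  k=4
[0,5] S  <  k=2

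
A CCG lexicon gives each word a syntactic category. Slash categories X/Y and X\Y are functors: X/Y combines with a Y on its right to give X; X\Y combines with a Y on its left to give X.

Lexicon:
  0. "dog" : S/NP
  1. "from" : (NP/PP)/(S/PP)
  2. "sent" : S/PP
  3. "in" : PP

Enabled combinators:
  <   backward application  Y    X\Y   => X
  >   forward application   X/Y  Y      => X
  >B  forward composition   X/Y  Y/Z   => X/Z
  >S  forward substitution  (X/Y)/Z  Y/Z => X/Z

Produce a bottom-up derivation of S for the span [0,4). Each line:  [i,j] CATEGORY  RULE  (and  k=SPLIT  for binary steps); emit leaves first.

[0,4] S   >
  [0,1] "dog" : S/NP
  [1,4] NP   >
    [1,3] NP/PP   >
      [1,2] "from" : (NP/PP)/(S/PP)
      [2,3] "sent" : S/PP
    [3,4] "in" : PP

[0,1] S/NP  lex  "dog"
[1,2] (NP/PP)/(S/PP)  lex  "from"
[2,3] S/PP  lex  "sent"
[1,3] NP/PP  >  k=2
[3,4] PP  lex  "in"
[1,4] NP  >  k=3
[0,4] S  >  k=1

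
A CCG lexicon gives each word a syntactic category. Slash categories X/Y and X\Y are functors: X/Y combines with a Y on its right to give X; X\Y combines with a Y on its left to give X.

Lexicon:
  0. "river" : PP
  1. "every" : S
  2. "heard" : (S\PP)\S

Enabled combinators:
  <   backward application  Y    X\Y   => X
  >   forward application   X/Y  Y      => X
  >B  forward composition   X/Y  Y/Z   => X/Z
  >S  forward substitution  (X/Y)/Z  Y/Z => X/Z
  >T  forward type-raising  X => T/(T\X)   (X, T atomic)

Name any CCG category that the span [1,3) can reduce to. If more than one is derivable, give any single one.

[0,3] S   >
  [0,1] S/(S\PP)   >T
    [0,1] "river" : PP
  [1,3] S\PP   <
    [1,2] "every" : S
    [2,3] "heard" : (S\PP)\S

S\PP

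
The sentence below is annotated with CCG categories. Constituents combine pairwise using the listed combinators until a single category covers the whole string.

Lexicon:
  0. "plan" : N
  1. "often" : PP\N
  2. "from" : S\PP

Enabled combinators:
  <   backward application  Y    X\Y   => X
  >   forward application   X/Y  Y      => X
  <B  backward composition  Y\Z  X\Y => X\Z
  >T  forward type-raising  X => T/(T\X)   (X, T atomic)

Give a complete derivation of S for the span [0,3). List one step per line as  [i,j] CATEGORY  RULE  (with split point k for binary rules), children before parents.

[0,3] S   <
  [0,2] PP   <
    [0,1] "plan" : N
    [1,2] "often" : PP\N
  [2,3] "from" : S\PP

[0,1] N  lex  "plan"
[1,2] PP\N  lex  "often"
[0,2] PP  <  k=1
[2,3] S\PP  lex  "from"
[0,3] S  <  k=2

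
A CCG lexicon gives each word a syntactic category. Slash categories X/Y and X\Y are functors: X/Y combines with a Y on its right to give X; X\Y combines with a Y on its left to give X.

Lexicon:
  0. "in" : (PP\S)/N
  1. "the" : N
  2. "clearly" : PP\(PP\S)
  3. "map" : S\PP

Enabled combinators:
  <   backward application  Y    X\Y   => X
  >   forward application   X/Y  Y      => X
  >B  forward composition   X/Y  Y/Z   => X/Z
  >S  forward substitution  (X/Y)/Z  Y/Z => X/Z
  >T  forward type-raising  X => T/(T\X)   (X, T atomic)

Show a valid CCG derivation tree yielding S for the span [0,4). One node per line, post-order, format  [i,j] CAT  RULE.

[0,4] S   <
  [0,3] PP   <
    [0,2] PP\S   >
      [0,1] "in" : (PP\S)/N
      [1,2] "the" : N
    [2,3] "clearly" : PP\(PP\S)
  [3,4] "map" : S\PP

[0,1] (PP\S)/N  lex  "in"
[1,2] N  lex  "the"
[0,2] PP\S  >  k=1
[2,3] PP\(PP\S)  lex  "clearly"
[0,3] PP  <  k=2
[3,4] S\PP  lex  "map"
[0,4] S  <  k=3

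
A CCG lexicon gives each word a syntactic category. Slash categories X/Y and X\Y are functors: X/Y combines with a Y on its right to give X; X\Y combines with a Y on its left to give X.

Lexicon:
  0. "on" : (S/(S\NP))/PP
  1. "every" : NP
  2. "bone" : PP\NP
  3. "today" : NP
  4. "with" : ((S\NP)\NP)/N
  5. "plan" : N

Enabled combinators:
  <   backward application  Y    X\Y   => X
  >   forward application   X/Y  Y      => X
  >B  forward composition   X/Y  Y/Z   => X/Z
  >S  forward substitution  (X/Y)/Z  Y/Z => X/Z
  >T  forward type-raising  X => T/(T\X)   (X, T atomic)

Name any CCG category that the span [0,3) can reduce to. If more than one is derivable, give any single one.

[0,6] S   >
  [0,3] S/(S\NP)   >
    [0,1] "on" : (S/(S\NP))/PP
    [1,3] PP   <
      [1,2] "every" : NP
      [2,3] "bone" : PP\NP
  [3,6] S\NP   <
    [3,4] "today" : NP
    [4,6] (S\NP)\NP   >
      [4,5] "with" : ((S\NP)\NP)/N
      [5,6] "plan" : N

S/(S\NP)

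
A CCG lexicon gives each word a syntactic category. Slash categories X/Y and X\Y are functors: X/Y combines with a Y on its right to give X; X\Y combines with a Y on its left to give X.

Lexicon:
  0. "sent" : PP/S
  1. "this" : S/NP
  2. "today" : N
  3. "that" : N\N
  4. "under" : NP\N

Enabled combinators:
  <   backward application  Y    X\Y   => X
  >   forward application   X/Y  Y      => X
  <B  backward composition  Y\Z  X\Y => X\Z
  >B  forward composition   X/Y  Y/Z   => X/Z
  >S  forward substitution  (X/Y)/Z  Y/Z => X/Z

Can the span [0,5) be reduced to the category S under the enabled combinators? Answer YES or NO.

PP/S S/NP N N\N NP\N
CKY chart[0,5] = {PP}; S ∉ chart

NO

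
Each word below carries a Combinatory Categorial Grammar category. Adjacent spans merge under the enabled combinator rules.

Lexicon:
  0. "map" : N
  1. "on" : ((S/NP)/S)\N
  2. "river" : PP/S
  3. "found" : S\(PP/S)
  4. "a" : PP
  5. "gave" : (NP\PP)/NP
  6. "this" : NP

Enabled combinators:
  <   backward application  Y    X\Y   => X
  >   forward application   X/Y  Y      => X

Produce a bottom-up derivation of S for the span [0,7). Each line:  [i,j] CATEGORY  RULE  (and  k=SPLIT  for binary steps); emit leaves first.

[0,7] S   >
  [0,4] S/NP   >
    [0,2] (S/NP)/S   <
      [0,1] "map" : N
      [1,2] "on" : ((S/NP)/S)\N
    [2,4] S   <
      [2,3] "river" : PP/S
      [3,4] "found" : S\(PP/S)
  [4,7] NP   <
    [4,5] "a" : PP
    [5,7] NP\PP   >
      [5,6] "gave" : (NP\PP)/NP
      [6,7] "this" : NP

[0,1] N  lex  "map"
[1,2] ((S/NP)/S)\N  lex  "on"
[0,2] (S/NP)/S  <  k=1
[2,3] PP/S  lex  "river"
[3,4] S\(PP/S)  lex  "found"
[2,4] S  <  k=3
[0,4] S/NP  >  k=2
[4,5] PP  lex  "a"
[5,6] (NP\PP)/NP  lex  "gave"
[6,7] NP  lex  "this"
[5,7] NP\PP  >  k=6
[4,7] NP  <  k=5
[0,7] S  >  k=4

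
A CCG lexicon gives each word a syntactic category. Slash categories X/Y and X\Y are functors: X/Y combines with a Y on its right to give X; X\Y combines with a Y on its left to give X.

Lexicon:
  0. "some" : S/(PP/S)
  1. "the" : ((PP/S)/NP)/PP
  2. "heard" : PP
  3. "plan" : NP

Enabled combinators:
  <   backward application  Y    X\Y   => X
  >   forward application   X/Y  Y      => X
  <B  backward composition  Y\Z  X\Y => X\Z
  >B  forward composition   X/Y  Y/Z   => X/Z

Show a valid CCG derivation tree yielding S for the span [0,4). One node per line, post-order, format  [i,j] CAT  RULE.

[0,4] S   >
  [0,1] "some" : S/(PP/S)
  [1,4] PP/S   >
    [1,3] (PP/S)/NP   >
      [1,2] "the" : ((PP/S)/NP)/PP
      [2,3] "heard" : PP
    [3,4] "plan" : NP

[0,1] S/(PP/S)  lex  "some"
[1,2] ((PP/S)/NP)/PP  lex  "the"
[2,3] PP  lex  "heard"
[1,3] (PP/S)/NP  >  k=2
[3,4] NP  lex  "plan"
[1,4] PP/S  >  k=3
[0,4] S  >  k=1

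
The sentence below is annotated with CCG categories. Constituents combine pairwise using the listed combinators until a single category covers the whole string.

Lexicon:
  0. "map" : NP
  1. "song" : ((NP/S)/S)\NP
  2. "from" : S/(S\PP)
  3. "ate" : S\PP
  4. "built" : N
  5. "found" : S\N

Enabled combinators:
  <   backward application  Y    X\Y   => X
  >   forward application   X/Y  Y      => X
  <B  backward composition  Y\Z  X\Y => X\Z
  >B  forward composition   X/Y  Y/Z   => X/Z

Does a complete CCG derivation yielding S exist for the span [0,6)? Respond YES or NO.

NP ((NP/S)/S)\NP S/(S\PP) S\PP N S\N
CKY chart[0,6] = {NP}; S ∉ chart

NO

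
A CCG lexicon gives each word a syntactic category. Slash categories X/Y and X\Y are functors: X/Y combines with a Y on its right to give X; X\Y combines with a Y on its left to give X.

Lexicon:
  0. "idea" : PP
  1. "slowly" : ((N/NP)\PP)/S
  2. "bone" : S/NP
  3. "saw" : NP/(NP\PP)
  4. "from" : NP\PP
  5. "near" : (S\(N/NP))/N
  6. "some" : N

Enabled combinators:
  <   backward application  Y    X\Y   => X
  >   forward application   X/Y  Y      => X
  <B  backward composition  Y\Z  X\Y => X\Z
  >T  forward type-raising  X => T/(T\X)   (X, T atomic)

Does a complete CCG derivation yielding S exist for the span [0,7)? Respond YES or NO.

[0,7] S   <
  [0,5] N/NP   <
    [0,1] "idea" : PP
    [1,5] (N/NP)\PP   >
      [1,2] "slowly" : ((N/NP)\PP)/S
      [2,5] S   >
        [2,3] "bone" : S/NP
        [3,5] NP   >
          [3,4] "saw" : NP/(NP\PP)
          [4,5] "from" : NP\PP
  [5,7] S\(N/NP)   >
    [5,6] "near" : (S\(N/NP))/N
    [6,7] "some" : N

YES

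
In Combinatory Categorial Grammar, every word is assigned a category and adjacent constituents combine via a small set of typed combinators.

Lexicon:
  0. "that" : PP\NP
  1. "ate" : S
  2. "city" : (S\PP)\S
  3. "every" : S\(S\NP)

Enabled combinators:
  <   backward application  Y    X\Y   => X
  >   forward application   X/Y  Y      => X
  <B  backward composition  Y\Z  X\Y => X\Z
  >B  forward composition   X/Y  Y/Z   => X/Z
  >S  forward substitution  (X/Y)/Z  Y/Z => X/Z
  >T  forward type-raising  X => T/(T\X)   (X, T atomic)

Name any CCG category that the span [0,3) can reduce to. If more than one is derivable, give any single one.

[0,4] S   <
  [0,3] S\NP   <B
    [0,1] "that" : PP\NP
    [1,3] S\PP   <
      [1,2] "ate" : S
      [2,3] "city" : (S\PP)\S
  [3,4] "every" : S\(S\NP)

S\NP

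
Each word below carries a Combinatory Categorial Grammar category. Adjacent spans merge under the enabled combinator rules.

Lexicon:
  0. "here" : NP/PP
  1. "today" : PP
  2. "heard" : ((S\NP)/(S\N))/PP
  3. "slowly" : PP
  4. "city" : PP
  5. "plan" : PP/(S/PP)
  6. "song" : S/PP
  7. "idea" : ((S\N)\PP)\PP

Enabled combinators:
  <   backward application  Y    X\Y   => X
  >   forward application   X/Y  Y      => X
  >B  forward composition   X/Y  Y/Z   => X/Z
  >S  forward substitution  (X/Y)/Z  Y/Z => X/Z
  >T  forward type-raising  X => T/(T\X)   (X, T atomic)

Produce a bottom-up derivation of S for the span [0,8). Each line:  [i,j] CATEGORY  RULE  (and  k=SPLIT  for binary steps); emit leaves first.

[0,8] S   <
  [0,2] NP   >
    [0,1] "here" : NP/PP
    [1,2] "today" : PP
  [2,8] S\NP   >
    [2,4] (S\NP)/(S\N)   >
      [2,3] "heard" : ((S\NP)/(S\N))/PP
      [3,4] "slowly" : PP
    [4,8] S\N   <
      [4,5] "city" : PP
      [5,8] (S\N)\PP   <
        [5,7] PP   >
          [5,6] "plan" : PP/(S/PP)
          [6,7] "song" : S/PP
        [7,8] "idea" : ((S\N)\PP)\PP

[0,1] NP/PP  lex  "here"
[1,2] PP  lex  "today"
[0,2] NP  >  k=1
[2,3] ((S\NP)/(S\N))/PP  lex  "heard"
[3,4] PP  lex  "slowly"
[2,4] (S\NP)/(S\N)  >  k=3
[4,5] PP  lex  "city"
[5,6] PP/(S/PP)  lex  "plan"
[6,7] S/PP  lex  "song"
[5,7] PP  >  k=6
[7,8] ((S\N)\PP)\PP  lex  "idea"
[5,8] (S\N)\PP  <  k=7
[4,8] S\N  <  k=5
[2,8] S\NP  >  k=4
[0,8] S  <  k=2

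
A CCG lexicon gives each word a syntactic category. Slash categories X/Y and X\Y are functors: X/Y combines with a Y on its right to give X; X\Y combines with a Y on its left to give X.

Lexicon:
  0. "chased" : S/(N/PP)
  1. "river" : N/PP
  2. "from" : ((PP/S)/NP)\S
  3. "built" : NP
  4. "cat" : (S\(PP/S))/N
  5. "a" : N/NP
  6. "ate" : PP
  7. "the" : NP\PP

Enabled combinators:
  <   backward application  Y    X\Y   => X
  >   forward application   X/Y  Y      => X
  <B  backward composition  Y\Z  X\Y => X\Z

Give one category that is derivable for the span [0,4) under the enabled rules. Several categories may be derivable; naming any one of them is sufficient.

PP/S

[0,8] S   <
  [0,4] PP/S   >
    [0,3] (PP/S)/NP   <
      [0,2] S   >
        [0,1] "chased" : S/(N/PP)
        [1,2] "river" : N/PP
      [2,3] "from" : ((PP/S)/NP)\S
    [3,4] "built" : NP
  [4,8] S\(PP/S)   >
    [4,5] "cat" : (S\(PP/S))/N
    [5,8] N   >
      [5,6] "a" : N/NP
      [6,8] NP   <
        [6,7] "ate" : PP
        [7,8] "the" : NP\PP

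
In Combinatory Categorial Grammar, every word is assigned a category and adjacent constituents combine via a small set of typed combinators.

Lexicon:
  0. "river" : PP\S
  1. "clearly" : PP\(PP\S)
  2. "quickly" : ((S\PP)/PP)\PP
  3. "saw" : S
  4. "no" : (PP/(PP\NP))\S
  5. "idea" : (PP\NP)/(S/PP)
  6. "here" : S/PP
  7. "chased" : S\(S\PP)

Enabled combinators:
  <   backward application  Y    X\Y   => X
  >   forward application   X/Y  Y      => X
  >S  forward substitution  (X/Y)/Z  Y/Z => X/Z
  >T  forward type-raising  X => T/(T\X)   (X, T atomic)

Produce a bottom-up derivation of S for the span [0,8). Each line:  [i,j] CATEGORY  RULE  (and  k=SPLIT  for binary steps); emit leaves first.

[0,1] PP\S  lex  "river"
[1,2] PP\(PP\S)  lex  "clearly"
[0,2] PP  <  k=1
[2,3] ((S\PP)/PP)\PP  lex  "quickly"
[0,3] (S\PP)/PP  <  k=2
[3,4] S  lex  "saw"
[4,5] (PP/(PP\NP))\S  lex  "no"
[3,5] PP/(PP\NP)  <  k=4
[5,6] (PP\NP)/(S/PP)  lex  "idea"
[6,7] S/PP  lex  "here"
[5,7] PP\NP  >  k=6
[3,7] PP  >  k=5
[0,7] S\PP  >  k=3
[7,8] S\(S\PP)  lex  "chased"
[0,8] S  <  k=7

[0,8] S   <
  [0,7] S\PP   >
    [0,3] (S\PP)/PP   <
      [0,2] PP   <
        [0,1] "river" : PP\S
        [1,2] "clearly" : PP\(PP\S)
      [2,3] "quickly" : ((S\PP)/PP)\PP
    [3,7] PP   >
      [3,5] PP/(PP\NP)   <
        [3,4] "saw" : S
        [4,5] "no" : (PP/(PP\NP))\S
      [5,7] PP\NP   >
        [5,6] "idea" : (PP\NP)/(S/PP)
        [6,7] "here" : S/PP
  [7,8] "chased" : S\(S\PP)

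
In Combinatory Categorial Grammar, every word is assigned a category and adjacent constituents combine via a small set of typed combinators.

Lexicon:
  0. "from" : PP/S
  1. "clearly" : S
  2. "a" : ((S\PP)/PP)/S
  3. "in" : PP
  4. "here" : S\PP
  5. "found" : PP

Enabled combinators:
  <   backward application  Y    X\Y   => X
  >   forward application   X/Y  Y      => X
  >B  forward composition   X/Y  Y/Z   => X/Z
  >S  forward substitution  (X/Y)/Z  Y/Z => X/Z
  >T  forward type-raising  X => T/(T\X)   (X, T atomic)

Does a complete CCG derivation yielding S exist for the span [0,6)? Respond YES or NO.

YES

[0,6] S   <
  [0,2] PP   >
    [0,1] "from" : PP/S
    [1,2] "clearly" : S
  [2,6] S\PP   >
    [2,5] (S\PP)/PP   >
      [2,3] "a" : ((S\PP)/PP)/S
      [3,5] S   >
        [3,4] S/(S\PP)   >T
          [3,4] "in" : PP
        [4,5] "here" : S\PP
    [5,6] "found" : PP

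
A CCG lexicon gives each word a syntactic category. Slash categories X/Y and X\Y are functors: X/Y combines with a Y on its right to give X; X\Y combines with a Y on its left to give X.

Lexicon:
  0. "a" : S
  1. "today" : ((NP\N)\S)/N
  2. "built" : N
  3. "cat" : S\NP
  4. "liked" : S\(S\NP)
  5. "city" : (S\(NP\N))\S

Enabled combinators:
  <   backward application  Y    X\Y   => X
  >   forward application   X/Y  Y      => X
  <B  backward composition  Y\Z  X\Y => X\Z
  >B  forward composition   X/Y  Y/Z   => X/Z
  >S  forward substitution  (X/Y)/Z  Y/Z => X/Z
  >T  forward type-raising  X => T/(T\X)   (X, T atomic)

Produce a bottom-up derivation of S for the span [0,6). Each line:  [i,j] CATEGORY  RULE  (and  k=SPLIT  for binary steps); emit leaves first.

[0,1] S  lex  "a"
[1,2] ((NP\N)\S)/N  lex  "today"
[2,3] N  lex  "built"
[1,3] (NP\N)\S  >  k=2
[0,3] NP\N  <  k=1
[3,4] S\NP  lex  "cat"
[4,5] S\(S\NP)  lex  "liked"
[3,5] S  <  k=4
[5,6] (S\(NP\N))\S  lex  "city"
[3,6] S\(NP\N)  <  k=5
[0,6] S  <  k=3

[0,6] S   <
  [0,3] NP\N   <
    [0,1] "a" : S
    [1,3] (NP\N)\S   >
      [1,2] "today" : ((NP\N)\S)/N
      [2,3] "built" : N
  [3,6] S\(NP\N)   <
    [3,5] S   <
      [3,4] "cat" : S\NP
      [4,5] "liked" : S\(S\NP)
    [5,6] "city" : (S\(NP\N))\S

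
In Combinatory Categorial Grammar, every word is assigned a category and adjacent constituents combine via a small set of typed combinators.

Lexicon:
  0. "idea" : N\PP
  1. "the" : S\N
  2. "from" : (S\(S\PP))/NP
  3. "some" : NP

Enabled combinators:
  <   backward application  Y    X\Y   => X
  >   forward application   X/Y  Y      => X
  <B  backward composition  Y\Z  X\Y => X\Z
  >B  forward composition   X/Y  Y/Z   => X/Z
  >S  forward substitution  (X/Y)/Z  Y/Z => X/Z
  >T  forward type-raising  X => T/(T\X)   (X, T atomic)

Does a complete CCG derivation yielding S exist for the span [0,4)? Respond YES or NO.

YES

[0,4] S   <
  [0,2] S\PP   <B
    [0,1] "idea" : N\PP
    [1,2] "the" : S\N
  [2,4] S\(S\PP)   >
    [2,3] "from" : (S\(S\PP))/NP
    [3,4] "some" : NP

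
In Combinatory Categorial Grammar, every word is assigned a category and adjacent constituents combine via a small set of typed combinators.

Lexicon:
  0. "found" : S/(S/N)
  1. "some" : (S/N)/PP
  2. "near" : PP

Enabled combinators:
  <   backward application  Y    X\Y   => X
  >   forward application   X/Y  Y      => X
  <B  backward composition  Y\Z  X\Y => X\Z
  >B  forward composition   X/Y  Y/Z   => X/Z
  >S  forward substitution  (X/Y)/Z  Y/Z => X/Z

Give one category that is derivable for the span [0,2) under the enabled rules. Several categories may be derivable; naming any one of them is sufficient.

S/PP

[0,3] S   >
  [0,2] S/PP   >B
    [0,1] "found" : S/(S/N)
    [1,2] "some" : (S/N)/PP
  [2,3] "near" : PP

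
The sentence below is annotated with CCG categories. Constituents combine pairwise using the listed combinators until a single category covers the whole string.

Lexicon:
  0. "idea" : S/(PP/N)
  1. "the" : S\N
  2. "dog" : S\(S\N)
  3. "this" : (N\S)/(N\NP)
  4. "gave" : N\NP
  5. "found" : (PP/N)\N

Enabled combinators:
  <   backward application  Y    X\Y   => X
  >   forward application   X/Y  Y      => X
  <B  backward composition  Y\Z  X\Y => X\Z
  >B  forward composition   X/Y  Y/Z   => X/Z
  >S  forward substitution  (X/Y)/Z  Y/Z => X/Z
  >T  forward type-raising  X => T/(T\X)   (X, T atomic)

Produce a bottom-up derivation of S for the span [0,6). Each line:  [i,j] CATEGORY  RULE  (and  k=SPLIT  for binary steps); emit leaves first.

[0,1] S/(PP/N)  lex  "idea"
[1,2] S\N  lex  "the"
[2,3] S\(S\N)  lex  "dog"
[1,3] S  <  k=2
[3,4] (N\S)/(N\NP)  lex  "this"
[4,5] N\NP  lex  "gave"
[3,5] N\S  >  k=4
[1,5] N  <  k=3
[5,6] (PP/N)\N  lex  "found"
[1,6] PP/N  <  k=5
[0,6] S  >  k=1

[0,6] S   >
  [0,1] "idea" : S/(PP/N)
  [1,6] PP/N   <
    [1,5] N   <
      [1,3] S   <
        [1,2] "the" : S\N
        [2,3] "dog" : S\(S\N)
      [3,5] N\S   >
        [3,4] "this" : (N\S)/(N\NP)
        [4,5] "gave" : N\NP
    [5,6] "found" : (PP/N)\N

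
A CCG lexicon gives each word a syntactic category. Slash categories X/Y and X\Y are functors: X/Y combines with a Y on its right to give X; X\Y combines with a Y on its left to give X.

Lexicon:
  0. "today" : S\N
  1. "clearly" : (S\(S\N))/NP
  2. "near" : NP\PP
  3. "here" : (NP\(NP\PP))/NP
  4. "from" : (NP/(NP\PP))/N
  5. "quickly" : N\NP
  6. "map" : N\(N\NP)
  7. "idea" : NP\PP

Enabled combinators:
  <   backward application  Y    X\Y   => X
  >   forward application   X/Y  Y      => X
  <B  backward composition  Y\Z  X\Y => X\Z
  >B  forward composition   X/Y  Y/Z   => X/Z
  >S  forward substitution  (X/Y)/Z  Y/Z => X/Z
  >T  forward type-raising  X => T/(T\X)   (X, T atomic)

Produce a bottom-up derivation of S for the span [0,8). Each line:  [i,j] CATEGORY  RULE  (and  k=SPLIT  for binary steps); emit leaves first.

[0,8] S   <
  [0,1] "today" : S\N
  [1,8] S\(S\N)   >
    [1,2] "clearly" : (S\(S\N))/NP
    [2,8] NP   <
      [2,3] "near" : NP\PP
      [3,8] NP\(NP\PP)   >
        [3,4] "here" : (NP\(NP\PP))/NP
        [4,8] NP   >
          [4,7] NP/(NP\PP)   >
            [4,5] "from" : (NP/(NP\PP))/N
            [5,7] N   <
              [5,6] "quickly" : N\NP
              [6,7] "map" : N\(N\NP)
          [7,8] "idea" : NP\PP

[0,1] S\N  lex  "today"
[1,2] (S\(S\N))/NP  lex  "clearly"
[2,3] NP\PP  lex  "near"
[3,4] (NP\(NP\PP))/NP  lex  "here"
[4,5] (NP/(NP\PP))/N  lex  "from"
[5,6] N\NP  lex  "quickly"
[6,7] N\(N\NP)  lex  "map"
[5,7] N  <  k=6
[4,7] NP/(NP\PP)  >  k=5
[7,8] NP\PP  lex  "idea"
[4,8] NP  >  k=7
[3,8] NP\(NP\PP)  >  k=4
[2,8] NP  <  k=3
[1,8] S\(S\N)  >  k=2
[0,8] S  <  k=1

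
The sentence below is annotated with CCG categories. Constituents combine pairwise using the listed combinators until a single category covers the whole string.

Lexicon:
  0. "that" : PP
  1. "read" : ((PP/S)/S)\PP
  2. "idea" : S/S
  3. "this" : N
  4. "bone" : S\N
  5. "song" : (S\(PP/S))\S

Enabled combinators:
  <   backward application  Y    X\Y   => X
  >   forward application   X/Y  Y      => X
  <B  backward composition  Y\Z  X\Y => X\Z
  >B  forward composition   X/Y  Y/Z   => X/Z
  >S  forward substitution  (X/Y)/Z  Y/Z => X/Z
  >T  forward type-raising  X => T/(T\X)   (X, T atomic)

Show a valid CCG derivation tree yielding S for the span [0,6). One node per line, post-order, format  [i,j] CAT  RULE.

[0,1] PP  lex  "that"
[1,2] ((PP/S)/S)\PP  lex  "read"
[0,2] (PP/S)/S  <  k=1
[2,3] S/S  lex  "idea"
[0,3] PP/S  >S  k=2
[3,4] N  lex  "this"
[3,4] S/(S\N)  >T
[4,5] S\N  lex  "bone"
[3,5] S  >  k=4
[5,6] (S\(PP/S))\S  lex  "song"
[3,6] S\(PP/S)  <  k=5
[0,6] S  <  k=3

[0,6] S   <
  [0,3] PP/S   >S
    [0,2] (PP/S)/S   <
      [0,1] "that" : PP
      [1,2] "read" : ((PP/S)/S)\PP
    [2,3] "idea" : S/S
  [3,6] S\(PP/S)   <
    [3,5] S   >
      [3,4] S/(S\N)   >T
        [3,4] "this" : N
      [4,5] "bone" : S\N
    [5,6] "song" : (S\(PP/S))\S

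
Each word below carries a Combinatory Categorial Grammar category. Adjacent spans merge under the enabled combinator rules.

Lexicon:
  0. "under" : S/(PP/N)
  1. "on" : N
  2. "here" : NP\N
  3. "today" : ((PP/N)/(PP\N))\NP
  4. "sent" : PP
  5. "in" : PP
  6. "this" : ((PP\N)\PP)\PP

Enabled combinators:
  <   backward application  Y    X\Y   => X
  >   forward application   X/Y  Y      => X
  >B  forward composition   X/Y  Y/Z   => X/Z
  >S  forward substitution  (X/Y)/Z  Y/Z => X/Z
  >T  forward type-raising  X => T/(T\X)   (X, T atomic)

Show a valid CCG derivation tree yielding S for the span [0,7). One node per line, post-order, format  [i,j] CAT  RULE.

[0,1] S/(PP/N)  lex  "under"
[1,2] N  lex  "on"
[2,3] NP\N  lex  "here"
[1,3] NP  <  k=2
[3,4] ((PP/N)/(PP\N))\NP  lex  "today"
[1,4] (PP/N)/(PP\N)  <  k=3
[4,5] PP  lex  "sent"
[5,6] PP  lex  "in"
[6,7] ((PP\N)\PP)\PP  lex  "this"
[5,7] (PP\N)\PP  <  k=6
[4,7] PP\N  <  k=5
[1,7] PP/N  >  k=4
[0,7] S  >  k=1

[0,7] S   >
  [0,1] "under" : S/(PP/N)
  [1,7] PP/N   >
    [1,4] (PP/N)/(PP\N)   <
      [1,3] NP   <
        [1,2] "on" : N
        [2,3] "here" : NP\N
      [3,4] "today" : ((PP/N)/(PP\N))\NP
    [4,7] PP\N   <
      [4,5] "sent" : PP
      [5,7] (PP\N)\PP   <
        [5,6] "in" : PP
        [6,7] "this" : ((PP\N)\PP)\PP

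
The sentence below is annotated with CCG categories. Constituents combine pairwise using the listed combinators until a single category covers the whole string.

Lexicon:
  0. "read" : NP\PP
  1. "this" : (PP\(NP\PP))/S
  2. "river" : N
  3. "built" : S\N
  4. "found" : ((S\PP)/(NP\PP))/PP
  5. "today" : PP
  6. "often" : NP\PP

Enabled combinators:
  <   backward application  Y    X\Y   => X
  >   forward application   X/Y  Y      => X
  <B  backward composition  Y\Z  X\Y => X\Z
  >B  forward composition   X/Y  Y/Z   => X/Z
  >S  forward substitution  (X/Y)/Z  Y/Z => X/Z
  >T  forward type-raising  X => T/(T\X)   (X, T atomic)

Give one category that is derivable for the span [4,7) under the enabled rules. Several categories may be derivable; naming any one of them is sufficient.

S\PP

[0,7] S   <
  [0,4] PP   <
    [0,1] "read" : NP\PP
    [1,4] PP\(NP\PP)   >
      [1,2] "this" : (PP\(NP\PP))/S
      [2,4] S   <
        [2,3] "river" : N
        [3,4] "built" : S\N
  [4,7] S\PP   >
    [4,6] (S\PP)/(NP\PP)   >
      [4,5] "found" : ((S\PP)/(NP\PP))/PP
      [5,6] "today" : PP
    [6,7] "often" : NP\PP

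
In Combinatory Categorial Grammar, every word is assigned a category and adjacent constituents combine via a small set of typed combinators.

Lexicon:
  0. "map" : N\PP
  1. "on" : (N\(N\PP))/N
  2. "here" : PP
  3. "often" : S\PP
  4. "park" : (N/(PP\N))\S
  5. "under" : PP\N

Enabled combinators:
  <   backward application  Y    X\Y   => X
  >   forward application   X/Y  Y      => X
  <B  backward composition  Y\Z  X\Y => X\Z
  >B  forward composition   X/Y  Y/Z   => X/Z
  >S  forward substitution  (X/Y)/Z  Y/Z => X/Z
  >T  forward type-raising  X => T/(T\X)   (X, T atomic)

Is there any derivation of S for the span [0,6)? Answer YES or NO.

NO

N\PP (N\(N\PP))/N PP S\PP (N/(PP\N))\S PP\N
CKY chart[0,6] = {N, N/(N\N), NP/(NP\N), PP/(PP\N), S/(S\N)}; S ∉ chart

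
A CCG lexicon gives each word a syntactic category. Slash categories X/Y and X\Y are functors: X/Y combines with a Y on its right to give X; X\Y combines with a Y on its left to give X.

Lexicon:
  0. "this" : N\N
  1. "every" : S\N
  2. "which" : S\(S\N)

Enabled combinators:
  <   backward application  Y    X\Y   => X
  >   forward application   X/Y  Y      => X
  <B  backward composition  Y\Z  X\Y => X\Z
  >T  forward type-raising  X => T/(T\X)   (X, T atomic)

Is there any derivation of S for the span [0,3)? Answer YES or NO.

YES

[0,3] S   <
  [0,2] S\N   <B
    [0,1] "this" : N\N
    [1,2] "every" : S\N
  [2,3] "which" : S\(S\N)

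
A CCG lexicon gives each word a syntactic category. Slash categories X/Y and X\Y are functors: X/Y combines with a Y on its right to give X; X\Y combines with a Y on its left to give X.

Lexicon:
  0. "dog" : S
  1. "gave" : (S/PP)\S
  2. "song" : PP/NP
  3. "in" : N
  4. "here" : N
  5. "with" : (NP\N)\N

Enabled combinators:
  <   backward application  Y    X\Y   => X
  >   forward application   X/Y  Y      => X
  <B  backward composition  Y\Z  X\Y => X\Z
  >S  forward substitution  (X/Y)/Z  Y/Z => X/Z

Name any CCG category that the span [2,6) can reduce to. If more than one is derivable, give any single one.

[0,6] S   >
  [0,2] S/PP   <
    [0,1] "dog" : S
    [1,2] "gave" : (S/PP)\S
  [2,6] PP   >
    [2,3] "song" : PP/NP
    [3,6] NP   <
      [3,4] "in" : N
      [4,6] NP\N   <
        [4,5] "here" : N
        [5,6] "with" : (NP\N)\N

PP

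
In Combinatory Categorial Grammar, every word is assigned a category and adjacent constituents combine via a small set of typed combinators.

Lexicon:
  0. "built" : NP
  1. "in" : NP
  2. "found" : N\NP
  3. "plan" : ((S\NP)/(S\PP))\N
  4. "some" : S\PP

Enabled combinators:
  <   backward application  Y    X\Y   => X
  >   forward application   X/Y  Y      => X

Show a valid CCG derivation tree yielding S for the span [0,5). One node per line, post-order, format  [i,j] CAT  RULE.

[0,5] S   <
  [0,1] "built" : NP
  [1,5] S\NP   >
    [1,4] (S\NP)/(S\PP)   <
      [1,3] N   <
        [1,2] "in" : NP
        [2,3] "found" : N\NP
      [3,4] "plan" : ((S\NP)/(S\PP))\N
    [4,5] "some" : S\PP

[0,1] NP  lex  "built"
[1,2] NP  lex  "in"
[2,3] N\NP  lex  "found"
[1,3] N  <  k=2
[3,4] ((S\NP)/(S\PP))\N  lex  "plan"
[1,4] (S\NP)/(S\PP)  <  k=3
[4,5] S\PP  lex  "some"
[1,5] S\NP  >  k=4
[0,5] S  <  k=1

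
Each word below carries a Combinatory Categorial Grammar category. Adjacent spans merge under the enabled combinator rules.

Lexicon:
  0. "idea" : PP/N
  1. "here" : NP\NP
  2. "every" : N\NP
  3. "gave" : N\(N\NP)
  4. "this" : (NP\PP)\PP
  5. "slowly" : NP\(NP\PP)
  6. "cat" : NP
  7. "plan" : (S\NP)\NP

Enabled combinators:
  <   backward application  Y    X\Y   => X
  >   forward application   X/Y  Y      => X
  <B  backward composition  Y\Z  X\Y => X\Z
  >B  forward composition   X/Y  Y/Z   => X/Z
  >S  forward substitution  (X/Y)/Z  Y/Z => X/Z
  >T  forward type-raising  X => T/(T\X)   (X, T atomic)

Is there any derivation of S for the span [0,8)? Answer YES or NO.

[0,8] S   <
  [0,6] NP   <
    [0,5] NP\PP   <
      [0,4] PP   >
        [0,1] "idea" : PP/N
        [1,4] N   <
          [1,3] N\NP   <B
            [1,2] "here" : NP\NP
            [2,3] "every" : N\NP
          [3,4] "gave" : N\(N\NP)
      [4,5] "this" : (NP\PP)\PP
    [5,6] "slowly" : NP\(NP\PP)
  [6,8] S\NP   <
    [6,7] "cat" : NP
    [7,8] "plan" : (S\NP)\NP

YES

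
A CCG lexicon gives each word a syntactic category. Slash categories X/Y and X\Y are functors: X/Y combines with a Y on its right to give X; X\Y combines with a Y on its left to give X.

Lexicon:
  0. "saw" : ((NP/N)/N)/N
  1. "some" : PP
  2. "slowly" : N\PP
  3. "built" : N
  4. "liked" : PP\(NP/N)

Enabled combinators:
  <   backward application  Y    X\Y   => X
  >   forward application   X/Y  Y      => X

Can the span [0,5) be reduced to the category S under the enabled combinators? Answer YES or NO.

NO

((NP/N)/N)/N PP N\PP N PP\(NP/N)
CKY chart[0,5] = {PP}; S ∉ chart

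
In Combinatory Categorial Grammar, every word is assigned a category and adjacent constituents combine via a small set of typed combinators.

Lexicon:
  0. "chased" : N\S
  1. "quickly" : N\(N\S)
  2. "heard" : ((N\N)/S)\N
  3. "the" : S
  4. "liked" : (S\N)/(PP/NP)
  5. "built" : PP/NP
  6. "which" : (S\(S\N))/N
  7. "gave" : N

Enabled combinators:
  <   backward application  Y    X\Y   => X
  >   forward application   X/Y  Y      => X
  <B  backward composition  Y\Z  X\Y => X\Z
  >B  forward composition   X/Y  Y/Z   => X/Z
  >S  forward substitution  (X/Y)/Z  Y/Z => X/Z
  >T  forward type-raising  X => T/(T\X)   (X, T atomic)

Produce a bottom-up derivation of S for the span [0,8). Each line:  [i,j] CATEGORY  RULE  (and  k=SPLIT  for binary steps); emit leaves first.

[0,1] N\S  lex  "chased"
[1,2] N\(N\S)  lex  "quickly"
[0,2] N  <  k=1
[2,3] ((N\N)/S)\N  lex  "heard"
[0,3] (N\N)/S  <  k=2
[3,4] S  lex  "the"
[0,4] N\N  >  k=3
[4,5] (S\N)/(PP/NP)  lex  "liked"
[5,6] PP/NP  lex  "built"
[4,6] S\N  >  k=5
[0,6] S\N  <B  k=4
[6,7] (S\(S\N))/N  lex  "which"
[7,8] N  lex  "gave"
[6,8] S\(S\N)  >  k=7
[0,8] S  <  k=6

[0,8] S   <
  [0,6] S\N   <B
    [0,4] N\N   >
      [0,3] (N\N)/S   <
        [0,2] N   <
          [0,1] "chased" : N\S
          [1,2] "quickly" : N\(N\S)
        [2,3] "heard" : ((N\N)/S)\N
      [3,4] "the" : S
    [4,6] S\N   >
      [4,5] "liked" : (S\N)/(PP/NP)
      [5,6] "built" : PP/NP
  [6,8] S\(S\N)   >
    [6,7] "which" : (S\(S\N))/N
    [7,8] "gave" : N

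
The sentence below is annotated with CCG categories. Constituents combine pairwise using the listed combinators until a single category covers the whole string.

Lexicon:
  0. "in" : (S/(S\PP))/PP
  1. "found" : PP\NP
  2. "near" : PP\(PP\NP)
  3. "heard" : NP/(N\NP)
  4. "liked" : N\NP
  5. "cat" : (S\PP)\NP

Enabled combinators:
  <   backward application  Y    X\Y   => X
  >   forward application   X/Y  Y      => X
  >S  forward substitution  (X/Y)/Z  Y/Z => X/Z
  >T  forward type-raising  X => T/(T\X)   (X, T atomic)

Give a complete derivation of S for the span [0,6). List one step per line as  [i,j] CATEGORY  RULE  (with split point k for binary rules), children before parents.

[0,1] (S/(S\PP))/PP  lex  "in"
[1,2] PP\NP  lex  "found"
[2,3] PP\(PP\NP)  lex  "near"
[1,3] PP  <  k=2
[0,3] S/(S\PP)  >  k=1
[3,4] NP/(N\NP)  lex  "heard"
[4,5] N\NP  lex  "liked"
[3,5] NP  >  k=4
[5,6] (S\PP)\NP  lex  "cat"
[3,6] S\PP  <  k=5
[0,6] S  >  k=3

[0,6] S   >
  [0,3] S/(S\PP)   >
    [0,1] "in" : (S/(S\PP))/PP
    [1,3] PP   <
      [1,2] "found" : PP\NP
      [2,3] "near" : PP\(PP\NP)
  [3,6] S\PP   <
    [3,5] NP   >
      [3,4] "heard" : NP/(N\NP)
      [4,5] "liked" : N\NP
    [5,6] "cat" : (S\PP)\NP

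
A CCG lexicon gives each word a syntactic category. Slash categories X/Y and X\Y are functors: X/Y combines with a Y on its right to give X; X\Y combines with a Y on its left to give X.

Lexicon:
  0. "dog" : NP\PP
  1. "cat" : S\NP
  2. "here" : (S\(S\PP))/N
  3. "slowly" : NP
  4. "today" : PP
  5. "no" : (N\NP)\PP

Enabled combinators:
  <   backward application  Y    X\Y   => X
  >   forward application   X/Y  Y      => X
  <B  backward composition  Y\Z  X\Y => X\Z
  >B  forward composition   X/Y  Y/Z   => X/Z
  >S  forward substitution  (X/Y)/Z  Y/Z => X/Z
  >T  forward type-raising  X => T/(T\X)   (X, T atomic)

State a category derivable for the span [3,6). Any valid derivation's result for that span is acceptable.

[0,6] S   <
  [0,2] S\PP   <B
    [0,1] "dog" : NP\PP
    [1,2] "cat" : S\NP
  [2,6] S\(S\PP)   >
    [2,3] "here" : (S\(S\PP))/N
    [3,6] N   >
      [3,4] N/(N\NP)   >T
        [3,4] "slowly" : NP
      [4,6] N\NP   <
        [4,5] "today" : PP
        [5,6] "no" : (N\NP)\PP

N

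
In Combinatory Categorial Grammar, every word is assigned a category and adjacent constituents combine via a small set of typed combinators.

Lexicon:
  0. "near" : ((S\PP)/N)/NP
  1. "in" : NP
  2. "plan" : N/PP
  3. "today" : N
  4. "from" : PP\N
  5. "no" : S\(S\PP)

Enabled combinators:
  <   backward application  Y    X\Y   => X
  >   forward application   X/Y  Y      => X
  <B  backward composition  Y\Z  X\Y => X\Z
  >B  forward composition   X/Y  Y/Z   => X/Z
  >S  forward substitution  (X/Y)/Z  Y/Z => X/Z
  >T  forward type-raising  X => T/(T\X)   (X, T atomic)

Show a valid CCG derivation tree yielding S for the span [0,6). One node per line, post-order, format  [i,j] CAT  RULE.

[0,6] S   <
  [0,5] S\PP   >
    [0,2] (S\PP)/N   >
      [0,1] "near" : ((S\PP)/N)/NP
      [1,2] "in" : NP
    [2,5] N   >
      [2,3] "plan" : N/PP
      [3,5] PP   >
        [3,4] PP/(PP\N)   >T
          [3,4] "today" : N
        [4,5] "from" : PP\N
  [5,6] "no" : S\(S\PP)

[0,1] ((S\PP)/N)/NP  lex  "near"
[1,2] NP  lex  "in"
[0,2] (S\PP)/N  >  k=1
[2,3] N/PP  lex  "plan"
[3,4] N  lex  "today"
[3,4] PP/(PP\N)  >T
[4,5] PP\N  lex  "from"
[3,5] PP  >  k=4
[2,5] N  >  k=3
[0,5] S\PP  >  k=2
[5,6] S\(S\PP)  lex  "no"
[0,6] S  <  k=5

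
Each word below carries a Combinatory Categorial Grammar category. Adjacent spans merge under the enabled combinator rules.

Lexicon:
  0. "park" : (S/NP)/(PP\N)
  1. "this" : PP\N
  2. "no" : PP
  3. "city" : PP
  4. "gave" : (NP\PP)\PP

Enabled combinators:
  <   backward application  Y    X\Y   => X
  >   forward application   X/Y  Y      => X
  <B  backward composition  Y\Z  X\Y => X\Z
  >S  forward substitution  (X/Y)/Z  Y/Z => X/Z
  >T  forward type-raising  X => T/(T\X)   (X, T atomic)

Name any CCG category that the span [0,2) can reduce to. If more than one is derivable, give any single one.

S/NP

[0,5] S   >
  [0,2] S/NP   >
    [0,1] "park" : (S/NP)/(PP\N)
    [1,2] "this" : PP\N
  [2,5] NP   <
    [2,3] "no" : PP
    [3,5] NP\PP   <
      [3,4] "city" : PP
      [4,5] "gave" : (NP\PP)\PP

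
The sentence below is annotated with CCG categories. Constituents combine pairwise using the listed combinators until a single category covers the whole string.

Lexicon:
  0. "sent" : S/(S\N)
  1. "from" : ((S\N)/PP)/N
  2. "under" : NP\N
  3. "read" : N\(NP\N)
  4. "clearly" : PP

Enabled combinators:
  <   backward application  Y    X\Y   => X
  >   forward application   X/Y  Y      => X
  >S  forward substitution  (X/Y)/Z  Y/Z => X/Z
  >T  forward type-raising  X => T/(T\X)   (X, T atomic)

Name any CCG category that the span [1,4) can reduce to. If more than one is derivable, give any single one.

(S\N)/PP

[0,5] S   >
  [0,1] "sent" : S/(S\N)
  [1,5] S\N   >
    [1,4] (S\N)/PP   >
      [1,2] "from" : ((S\N)/PP)/N
      [2,4] N   <
        [2,3] "under" : NP\N
        [3,4] "read" : N\(NP\N)
    [4,5] "clearly" : PP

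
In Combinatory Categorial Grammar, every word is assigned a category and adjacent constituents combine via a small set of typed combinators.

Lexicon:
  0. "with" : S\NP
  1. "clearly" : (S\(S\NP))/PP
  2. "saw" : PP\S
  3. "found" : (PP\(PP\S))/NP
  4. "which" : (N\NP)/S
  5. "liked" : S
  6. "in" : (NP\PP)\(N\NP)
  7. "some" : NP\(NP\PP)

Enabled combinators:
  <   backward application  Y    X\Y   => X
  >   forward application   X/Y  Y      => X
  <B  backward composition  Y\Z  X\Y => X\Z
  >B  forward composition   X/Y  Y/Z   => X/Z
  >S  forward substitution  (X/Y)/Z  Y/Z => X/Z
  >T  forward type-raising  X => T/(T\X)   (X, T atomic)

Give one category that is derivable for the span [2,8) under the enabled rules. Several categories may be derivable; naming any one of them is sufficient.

[0,8] S   <
  [0,1] "with" : S\NP
  [1,8] S\(S\NP)   >
    [1,2] "clearly" : (S\(S\NP))/PP
    [2,8] PP   <
      [2,3] "saw" : PP\S
      [3,8] PP\(PP\S)   >
        [3,4] "found" : (PP\(PP\S))/NP
        [4,8] NP   <
          [4,7] NP\PP   <
            [4,6] N\NP   >
              [4,5] "which" : (N\NP)/S
              [5,6] "liked" : S
            [6,7] "in" : (NP\PP)\(N\NP)
          [7,8] "some" : NP\(NP\PP)

PP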